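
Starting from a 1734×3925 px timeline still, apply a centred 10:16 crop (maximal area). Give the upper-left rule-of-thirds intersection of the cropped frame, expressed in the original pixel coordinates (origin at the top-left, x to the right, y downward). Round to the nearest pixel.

x = 578 px, y = 1500 px

1734/3925 < 10/16, so the 10:16 crop keeps the full width 1734 and trims height to 1734 × 16/10 = 2774.40 px.
Top offset = (3925 − 2774.40)/2 = 575.30 px; left offset = 0.
Upper-left is one-third across and one-third down within the crop:
x = 0.00 + 1 × 1734.00/3 ≈ 578; y = 575.30 + 1 × 2774.40/3 ≈ 1500.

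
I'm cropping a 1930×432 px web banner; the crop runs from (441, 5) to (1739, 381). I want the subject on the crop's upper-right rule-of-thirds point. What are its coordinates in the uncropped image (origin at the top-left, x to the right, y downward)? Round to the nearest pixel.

x = 1306 px, y = 130 px

Crop width = 1739 − 441 = 1298 px; one third is 432.67 px.
Crop height = 381 − 5 = 376 px; one third is 125.33 px.
The upper-right point is two-thirds across and one-third down within the crop:
x = 441 + 2 × 432.67 ≈ 1306; y = 5 + 1 × 125.33 ≈ 130.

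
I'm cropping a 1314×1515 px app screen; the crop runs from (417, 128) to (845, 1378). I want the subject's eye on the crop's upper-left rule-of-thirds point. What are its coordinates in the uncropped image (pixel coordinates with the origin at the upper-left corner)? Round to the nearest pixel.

Crop width = 845 − 417 = 428 px; one third is 142.67 px.
Crop height = 1378 − 128 = 1250 px; one third is 416.67 px.
The upper-left point is one-third across and one-third down within the crop:
x = 417 + 1 × 142.67 ≈ 560; y = 128 + 1 × 416.67 ≈ 545.

x = 560 px, y = 545 px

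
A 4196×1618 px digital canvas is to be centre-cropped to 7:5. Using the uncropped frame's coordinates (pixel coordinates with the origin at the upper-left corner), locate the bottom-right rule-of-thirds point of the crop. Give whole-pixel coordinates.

x = 2476 px, y = 1079 px

4196/1618 > 7/5, so the 7:5 crop keeps the full height 1618 and trims width to 1618 × 7/5 = 2265.20 px.
Left offset = (4196 − 2265.20)/2 = 965.40 px; top offset = 0.
Bottom-right is two-thirds across and two-thirds down within the crop:
x = 965.40 + 2 × 2265.20/3 ≈ 2476; y = 0.00 + 2 × 1618.00/3 ≈ 1079.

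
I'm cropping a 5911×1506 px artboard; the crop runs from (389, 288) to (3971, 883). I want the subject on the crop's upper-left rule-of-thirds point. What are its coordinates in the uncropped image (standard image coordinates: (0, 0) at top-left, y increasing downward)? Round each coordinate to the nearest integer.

x = 1583 px, y = 486 px

Crop width = 3971 − 389 = 3582 px; one third is 1194.00 px.
Crop height = 883 − 288 = 595 px; one third is 198.33 px.
The upper-left point is one-third across and one-third down within the crop:
x = 389 + 1 × 1194.00 ≈ 1583; y = 288 + 1 × 198.33 ≈ 486.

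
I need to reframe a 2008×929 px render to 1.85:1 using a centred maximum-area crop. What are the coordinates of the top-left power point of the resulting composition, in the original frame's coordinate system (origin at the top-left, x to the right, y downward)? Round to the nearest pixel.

2008/929 > 1.85/1, so the 1.85:1 crop keeps the full height 929 and trims width to 929 × 1.85/1 = 1718.65 px.
Left offset = (2008 − 1718.65)/2 = 144.67 px; top offset = 0.
Top-left is one-third across and one-third down within the crop:
x = 144.67 + 1 × 1718.65/3 ≈ 718; y = 0.00 + 1 × 929.00/3 ≈ 310.

x = 718 px, y = 310 px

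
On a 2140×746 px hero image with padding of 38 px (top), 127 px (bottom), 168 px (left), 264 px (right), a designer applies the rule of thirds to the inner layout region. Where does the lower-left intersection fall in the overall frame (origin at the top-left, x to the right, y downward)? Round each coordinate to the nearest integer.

Content width = 2140 − 168 − 264 = 1708 px; content height = 746 − 38 − 127 = 581 px.
Lower-left is one-third across and two-thirds down within the inner layout region.
x = 168 + 1 × 1708/3 = 168 + 569.33 ≈ 737
y = 38 + 2 × 581/3 = 38 + 387.33 ≈ 425

(737, 425)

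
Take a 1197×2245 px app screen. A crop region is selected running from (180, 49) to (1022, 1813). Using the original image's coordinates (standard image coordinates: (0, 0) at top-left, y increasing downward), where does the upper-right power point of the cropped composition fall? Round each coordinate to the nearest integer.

x = 741 px, y = 637 px

Crop width = 1022 − 180 = 842 px; one third is 280.67 px.
Crop height = 1813 − 49 = 1764 px; one third is 588.00 px.
The upper-right point is two-thirds across and one-third down within the crop:
x = 180 + 2 × 280.67 ≈ 741; y = 49 + 1 × 588.00 ≈ 637.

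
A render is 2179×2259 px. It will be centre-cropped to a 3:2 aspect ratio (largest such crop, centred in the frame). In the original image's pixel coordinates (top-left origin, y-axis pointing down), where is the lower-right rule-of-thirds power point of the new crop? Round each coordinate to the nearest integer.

(1453, 1372)

2179/2259 < 3/2, so the 3:2 crop keeps the full width 2179 and trims height to 2179 × 2/3 = 1452.67 px.
Top offset = (2259 − 1452.67)/2 = 403.17 px; left offset = 0.
Lower-right is two-thirds across and two-thirds down within the crop:
x = 0.00 + 2 × 2179.00/3 ≈ 1453; y = 403.17 + 2 × 1452.67/3 ≈ 1372.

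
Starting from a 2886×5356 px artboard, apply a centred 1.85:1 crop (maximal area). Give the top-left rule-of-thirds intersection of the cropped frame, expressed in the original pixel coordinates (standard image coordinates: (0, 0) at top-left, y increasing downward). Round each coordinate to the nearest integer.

(962, 2418)

2886/5356 < 1.85/1, so the 1.85:1 crop keeps the full width 2886 and trims height to 2886 × 1/1.85 = 1560.00 px.
Top offset = (5356 − 1560.00)/2 = 1898.00 px; left offset = 0.
Top-left is one-third across and one-third down within the crop:
x = 0.00 + 1 × 2886.00/3 ≈ 962; y = 1898.00 + 1 × 1560.00/3 ≈ 2418.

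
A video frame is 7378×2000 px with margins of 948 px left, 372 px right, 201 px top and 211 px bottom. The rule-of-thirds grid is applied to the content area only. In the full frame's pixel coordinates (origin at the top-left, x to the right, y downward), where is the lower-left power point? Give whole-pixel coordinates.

(2967, 1260)

Content width = 7378 − 948 − 372 = 6058 px; content height = 2000 − 201 − 211 = 1588 px.
Lower-left is one-third across and two-thirds down within the content area.
x = 948 + 1 × 6058/3 = 948 + 2019.33 ≈ 2967
y = 201 + 2 × 1588/3 = 201 + 1058.67 ≈ 1260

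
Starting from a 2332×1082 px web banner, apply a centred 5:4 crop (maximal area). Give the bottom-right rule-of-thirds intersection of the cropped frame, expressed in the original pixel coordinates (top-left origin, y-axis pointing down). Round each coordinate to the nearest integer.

(1391, 721)

2332/1082 > 5/4, so the 5:4 crop keeps the full height 1082 and trims width to 1082 × 5/4 = 1352.50 px.
Left offset = (2332 − 1352.50)/2 = 489.75 px; top offset = 0.
Bottom-right is two-thirds across and two-thirds down within the crop:
x = 489.75 + 2 × 1352.50/3 ≈ 1391; y = 0.00 + 2 × 1082.00/3 ≈ 721.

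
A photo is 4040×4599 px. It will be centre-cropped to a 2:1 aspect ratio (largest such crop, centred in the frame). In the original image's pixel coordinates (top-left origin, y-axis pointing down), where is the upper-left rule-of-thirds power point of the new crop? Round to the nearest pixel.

x = 1347 px, y = 1963 px

4040/4599 < 2/1, so the 2:1 crop keeps the full width 4040 and trims height to 4040 × 1/2 = 2020.00 px.
Top offset = (4599 − 2020.00)/2 = 1289.50 px; left offset = 0.
Upper-left is one-third across and one-third down within the crop:
x = 0.00 + 1 × 4040.00/3 ≈ 1347; y = 1289.50 + 1 × 2020.00/3 ≈ 1963.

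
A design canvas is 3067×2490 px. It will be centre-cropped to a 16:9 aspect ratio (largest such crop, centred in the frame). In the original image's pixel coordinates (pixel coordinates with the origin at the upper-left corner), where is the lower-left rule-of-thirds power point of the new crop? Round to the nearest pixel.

x = 1022 px, y = 1533 px

3067/2490 < 16/9, so the 16:9 crop keeps the full width 3067 and trims height to 3067 × 9/16 = 1725.19 px.
Top offset = (2490 − 1725.19)/2 = 382.41 px; left offset = 0.
Lower-left is one-third across and two-thirds down within the crop:
x = 0.00 + 1 × 3067.00/3 ≈ 1022; y = 382.41 + 2 × 1725.19/3 ≈ 1533.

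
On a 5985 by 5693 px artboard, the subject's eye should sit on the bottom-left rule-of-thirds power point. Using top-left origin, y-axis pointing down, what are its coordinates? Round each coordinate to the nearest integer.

The bottom-left point sits one-third of the way across and two-thirds of the way down.
x = 1 × 5985/3 ≈ 1995; y = 2 × 5693/3 ≈ 3795.

(1995, 3795)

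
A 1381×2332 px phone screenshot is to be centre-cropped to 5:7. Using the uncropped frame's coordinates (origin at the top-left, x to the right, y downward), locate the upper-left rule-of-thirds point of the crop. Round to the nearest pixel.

1381/2332 < 5/7, so the 5:7 crop keeps the full width 1381 and trims height to 1381 × 7/5 = 1933.40 px.
Top offset = (2332 − 1933.40)/2 = 199.30 px; left offset = 0.
Upper-left is one-third across and one-third down within the crop:
x = 0.00 + 1 × 1381.00/3 ≈ 460; y = 199.30 + 1 × 1933.40/3 ≈ 844.

(460, 844)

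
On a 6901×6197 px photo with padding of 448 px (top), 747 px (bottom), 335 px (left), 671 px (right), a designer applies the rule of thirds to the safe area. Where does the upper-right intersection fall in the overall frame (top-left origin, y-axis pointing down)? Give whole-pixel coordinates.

Content width = 6901 − 335 − 671 = 5895 px; content height = 6197 − 448 − 747 = 5002 px.
Upper-right is two-thirds across and one-third down within the safe area.
x = 335 + 2 × 5895/3 = 335 + 3930.00 ≈ 4265
y = 448 + 1 × 5002/3 = 448 + 1667.33 ≈ 2115

(4265, 2115)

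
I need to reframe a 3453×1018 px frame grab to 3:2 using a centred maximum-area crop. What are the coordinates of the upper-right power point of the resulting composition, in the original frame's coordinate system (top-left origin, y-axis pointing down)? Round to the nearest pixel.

3453/1018 > 3/2, so the 3:2 crop keeps the full height 1018 and trims width to 1018 × 3/2 = 1527.00 px.
Left offset = (3453 − 1527.00)/2 = 963.00 px; top offset = 0.
Upper-right is two-thirds across and one-third down within the crop:
x = 963.00 + 2 × 1527.00/3 ≈ 1981; y = 0.00 + 1 × 1018.00/3 ≈ 339.

(1981, 339)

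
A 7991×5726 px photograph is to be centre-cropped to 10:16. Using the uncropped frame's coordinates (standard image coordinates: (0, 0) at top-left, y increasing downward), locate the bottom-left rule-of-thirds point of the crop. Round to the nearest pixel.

x = 3399 px, y = 3817 px

7991/5726 > 10/16, so the 10:16 crop keeps the full height 5726 and trims width to 5726 × 10/16 = 3578.75 px.
Left offset = (7991 − 3578.75)/2 = 2206.12 px; top offset = 0.
Bottom-left is one-third across and two-thirds down within the crop:
x = 2206.12 + 1 × 3578.75/3 ≈ 3399; y = 0.00 + 2 × 5726.00/3 ≈ 3817.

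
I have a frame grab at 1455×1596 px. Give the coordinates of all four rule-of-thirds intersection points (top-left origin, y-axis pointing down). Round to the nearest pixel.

(485, 532), (970, 532), (485, 1064), (970, 1064)

One third of 1455 is 485; one third of 1596 is 532.
Vertical third lines at x = 485 and x = 970; horizontal third lines at y = 532 and y = 1064.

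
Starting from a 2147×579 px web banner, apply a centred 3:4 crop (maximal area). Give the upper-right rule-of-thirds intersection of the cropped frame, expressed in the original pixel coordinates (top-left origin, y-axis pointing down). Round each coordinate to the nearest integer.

2147/579 > 3/4, so the 3:4 crop keeps the full height 579 and trims width to 579 × 3/4 = 434.25 px.
Left offset = (2147 − 434.25)/2 = 856.38 px; top offset = 0.
Upper-right is two-thirds across and one-third down within the crop:
x = 856.38 + 2 × 434.25/3 ≈ 1146; y = 0.00 + 1 × 579.00/3 ≈ 193.

(1146, 193)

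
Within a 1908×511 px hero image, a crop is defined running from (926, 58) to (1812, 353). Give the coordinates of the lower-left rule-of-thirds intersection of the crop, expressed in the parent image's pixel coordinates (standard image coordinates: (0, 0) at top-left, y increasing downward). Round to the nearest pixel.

x = 1221 px, y = 255 px

Crop width = 1812 − 926 = 886 px; one third is 295.33 px.
Crop height = 353 − 58 = 295 px; one third is 98.33 px.
The lower-left point is one-third across and two-thirds down within the crop:
x = 926 + 1 × 295.33 ≈ 1221; y = 58 + 2 × 98.33 ≈ 255.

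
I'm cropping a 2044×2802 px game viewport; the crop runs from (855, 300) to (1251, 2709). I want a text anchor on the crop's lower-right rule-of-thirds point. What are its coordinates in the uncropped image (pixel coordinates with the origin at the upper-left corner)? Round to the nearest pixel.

Crop width = 1251 − 855 = 396 px; one third is 132.00 px.
Crop height = 2709 − 300 = 2409 px; one third is 803.00 px.
The lower-right point is two-thirds across and two-thirds down within the crop:
x = 855 + 2 × 132.00 ≈ 1119; y = 300 + 2 × 803.00 ≈ 1906.

(1119, 1906)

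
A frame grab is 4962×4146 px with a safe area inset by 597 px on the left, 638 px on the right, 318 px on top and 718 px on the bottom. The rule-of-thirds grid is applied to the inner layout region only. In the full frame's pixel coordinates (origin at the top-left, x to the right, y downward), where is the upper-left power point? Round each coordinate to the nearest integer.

(1839, 1355)

Content width = 4962 − 597 − 638 = 3727 px; content height = 4146 − 318 − 718 = 3110 px.
Upper-left is one-third across and one-third down within the inner layout region.
x = 597 + 1 × 3727/3 = 597 + 1242.33 ≈ 1839
y = 318 + 1 × 3110/3 = 318 + 1036.67 ≈ 1355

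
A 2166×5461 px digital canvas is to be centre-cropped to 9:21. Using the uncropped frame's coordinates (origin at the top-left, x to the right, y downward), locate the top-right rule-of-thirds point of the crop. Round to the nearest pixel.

(1444, 1888)

2166/5461 < 9/21, so the 9:21 crop keeps the full width 2166 and trims height to 2166 × 21/9 = 5054.00 px.
Top offset = (5461 − 5054.00)/2 = 203.50 px; left offset = 0.
Top-right is two-thirds across and one-third down within the crop:
x = 0.00 + 2 × 2166.00/3 ≈ 1444; y = 203.50 + 1 × 5054.00/3 ≈ 1888.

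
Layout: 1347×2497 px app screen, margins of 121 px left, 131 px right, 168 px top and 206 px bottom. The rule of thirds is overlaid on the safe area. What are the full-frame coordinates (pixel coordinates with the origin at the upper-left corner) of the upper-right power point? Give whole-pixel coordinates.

Content width = 1347 − 121 − 131 = 1095 px; content height = 2497 − 168 − 206 = 2123 px.
Upper-right is two-thirds across and one-third down within the safe area.
x = 121 + 2 × 1095/3 = 121 + 730.00 ≈ 851
y = 168 + 1 × 2123/3 = 168 + 707.67 ≈ 876

(851, 876)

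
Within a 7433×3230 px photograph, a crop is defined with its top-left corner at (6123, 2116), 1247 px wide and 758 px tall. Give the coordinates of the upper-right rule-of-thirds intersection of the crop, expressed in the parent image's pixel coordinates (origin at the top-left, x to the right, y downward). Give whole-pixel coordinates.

One third of the crop width 1247 is 415.67 px.
One third of the crop height 758 is 252.67 px.
The upper-right point is two-thirds across and one-third down within the crop:
x = 6123 + 2 × 415.67 ≈ 6954; y = 2116 + 1 × 252.67 ≈ 2369.

x = 6954 px, y = 2369 px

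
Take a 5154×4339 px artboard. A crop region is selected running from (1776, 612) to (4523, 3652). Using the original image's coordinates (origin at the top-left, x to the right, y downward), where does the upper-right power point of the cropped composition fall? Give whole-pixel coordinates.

x = 3607 px, y = 1625 px

Crop width = 4523 − 1776 = 2747 px; one third is 915.67 px.
Crop height = 3652 − 612 = 3040 px; one third is 1013.33 px.
The upper-right point is two-thirds across and one-third down within the crop:
x = 1776 + 2 × 915.67 ≈ 3607; y = 612 + 1 × 1013.33 ≈ 1625.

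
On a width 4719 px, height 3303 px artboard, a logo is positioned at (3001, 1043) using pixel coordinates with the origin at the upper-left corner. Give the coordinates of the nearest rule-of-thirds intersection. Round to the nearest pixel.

(3146, 1101)

Third lines: x ∈ {1573, 3146}, y ∈ {1101, 2202}.
3001 is closer to x = 3146; 1043 is closer to y = 1101.
So the nearest intersection is the upper-right power point.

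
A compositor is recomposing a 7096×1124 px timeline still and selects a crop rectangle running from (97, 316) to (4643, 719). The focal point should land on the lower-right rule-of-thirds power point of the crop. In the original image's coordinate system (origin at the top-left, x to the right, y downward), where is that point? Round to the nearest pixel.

Crop width = 4643 − 97 = 4546 px; one third is 1515.33 px.
Crop height = 719 − 316 = 403 px; one third is 134.33 px.
The lower-right point is two-thirds across and two-thirds down within the crop:
x = 97 + 2 × 1515.33 ≈ 3128; y = 316 + 2 × 134.33 ≈ 585.

(3128, 585)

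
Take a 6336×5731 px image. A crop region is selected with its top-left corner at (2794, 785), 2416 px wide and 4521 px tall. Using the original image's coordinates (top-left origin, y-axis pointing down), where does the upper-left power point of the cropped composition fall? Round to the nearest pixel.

(3599, 2292)

One third of the crop width 2416 is 805.33 px.
One third of the crop height 4521 is 1507.00 px.
The upper-left point is one-third across and one-third down within the crop:
x = 2794 + 1 × 805.33 ≈ 3599; y = 785 + 1 × 1507.00 ≈ 2292.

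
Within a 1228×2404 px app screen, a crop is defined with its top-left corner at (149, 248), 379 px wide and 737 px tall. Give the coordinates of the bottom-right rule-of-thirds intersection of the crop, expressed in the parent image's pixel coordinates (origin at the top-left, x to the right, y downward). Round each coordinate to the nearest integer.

x = 402 px, y = 739 px

One third of the crop width 379 is 126.33 px.
One third of the crop height 737 is 245.67 px.
The bottom-right point is two-thirds across and two-thirds down within the crop:
x = 149 + 2 × 126.33 ≈ 402; y = 248 + 2 × 245.67 ≈ 739.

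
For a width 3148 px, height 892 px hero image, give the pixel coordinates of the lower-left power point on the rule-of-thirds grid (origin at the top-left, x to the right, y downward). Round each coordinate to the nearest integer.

The lower-left point sits one-third of the way across and two-thirds of the way down.
x = 1 × 3148/3 ≈ 1049; y = 2 × 892/3 ≈ 595.

(1049, 595)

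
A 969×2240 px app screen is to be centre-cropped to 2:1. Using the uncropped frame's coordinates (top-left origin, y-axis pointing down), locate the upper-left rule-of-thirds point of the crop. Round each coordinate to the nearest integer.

x = 323 px, y = 1039 px

969/2240 < 2/1, so the 2:1 crop keeps the full width 969 and trims height to 969 × 1/2 = 484.50 px.
Top offset = (2240 − 484.50)/2 = 877.75 px; left offset = 0.
Upper-left is one-third across and one-third down within the crop:
x = 0.00 + 1 × 969.00/3 ≈ 323; y = 877.75 + 1 × 484.50/3 ≈ 1039.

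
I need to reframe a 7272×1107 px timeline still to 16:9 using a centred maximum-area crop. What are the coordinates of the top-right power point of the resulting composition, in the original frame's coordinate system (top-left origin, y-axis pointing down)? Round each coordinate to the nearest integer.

7272/1107 > 16/9, so the 16:9 crop keeps the full height 1107 and trims width to 1107 × 16/9 = 1968.00 px.
Left offset = (7272 − 1968.00)/2 = 2652.00 px; top offset = 0.
Top-right is two-thirds across and one-third down within the crop:
x = 2652.00 + 2 × 1968.00/3 ≈ 3964; y = 0.00 + 1 × 1107.00/3 ≈ 369.

(3964, 369)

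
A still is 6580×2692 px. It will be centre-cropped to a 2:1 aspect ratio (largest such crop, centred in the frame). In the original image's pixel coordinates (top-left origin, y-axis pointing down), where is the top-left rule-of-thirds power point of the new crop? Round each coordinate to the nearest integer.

(2393, 897)

6580/2692 > 2/1, so the 2:1 crop keeps the full height 2692 and trims width to 2692 × 2/1 = 5384.00 px.
Left offset = (6580 − 5384.00)/2 = 598.00 px; top offset = 0.
Top-left is one-third across and one-third down within the crop:
x = 598.00 + 1 × 5384.00/3 ≈ 2393; y = 0.00 + 1 × 2692.00/3 ≈ 897.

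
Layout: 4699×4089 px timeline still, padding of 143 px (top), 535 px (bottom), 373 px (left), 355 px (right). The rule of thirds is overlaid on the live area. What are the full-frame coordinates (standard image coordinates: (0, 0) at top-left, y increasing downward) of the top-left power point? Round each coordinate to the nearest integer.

Content width = 4699 − 373 − 355 = 3971 px; content height = 4089 − 143 − 535 = 3411 px.
Top-left is one-third across and one-third down within the live area.
x = 373 + 1 × 3971/3 = 373 + 1323.67 ≈ 1697
y = 143 + 1 × 3411/3 = 143 + 1137.00 ≈ 1280

(1697, 1280)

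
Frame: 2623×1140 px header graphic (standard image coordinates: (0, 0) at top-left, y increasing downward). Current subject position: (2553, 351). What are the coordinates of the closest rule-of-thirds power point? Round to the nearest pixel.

(1749, 380)

Third lines: x ∈ {874, 1749}, y ∈ {380, 760}.
2553 is closer to x = 1749; 351 is closer to y = 380.
So the nearest intersection is the upper-right power point.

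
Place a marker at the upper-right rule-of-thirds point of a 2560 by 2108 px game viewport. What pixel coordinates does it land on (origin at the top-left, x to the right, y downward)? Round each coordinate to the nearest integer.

The upper-right point sits two-thirds of the way across and one-third of the way down.
x = 2 × 2560/3 ≈ 1707; y = 1 × 2108/3 ≈ 703.

x = 1707 px, y = 703 px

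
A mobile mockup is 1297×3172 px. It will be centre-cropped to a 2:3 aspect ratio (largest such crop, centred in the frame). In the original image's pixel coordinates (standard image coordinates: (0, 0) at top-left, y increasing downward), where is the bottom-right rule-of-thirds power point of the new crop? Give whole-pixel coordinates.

(865, 1910)

1297/3172 < 2/3, so the 2:3 crop keeps the full width 1297 and trims height to 1297 × 3/2 = 1945.50 px.
Top offset = (3172 − 1945.50)/2 = 613.25 px; left offset = 0.
Bottom-right is two-thirds across and two-thirds down within the crop:
x = 0.00 + 2 × 1297.00/3 ≈ 865; y = 613.25 + 2 × 1945.50/3 ≈ 1910.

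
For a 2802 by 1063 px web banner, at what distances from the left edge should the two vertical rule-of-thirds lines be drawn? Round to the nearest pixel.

2802 / 3 = 934, so the vertical lines sit at one and two thirds of 2802.

x = 934 px and x = 1868 px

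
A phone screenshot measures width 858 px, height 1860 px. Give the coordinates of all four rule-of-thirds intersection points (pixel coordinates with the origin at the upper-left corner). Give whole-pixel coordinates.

One third of 858 is 286; one third of 1860 is 620.
Vertical third lines at x = 286 and x = 572; horizontal third lines at y = 620 and y = 1240.

(286, 620), (572, 620), (286, 1240), (572, 1240)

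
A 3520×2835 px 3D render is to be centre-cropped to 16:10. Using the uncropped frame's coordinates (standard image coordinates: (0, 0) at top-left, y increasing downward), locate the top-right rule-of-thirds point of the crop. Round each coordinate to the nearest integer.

x = 2347 px, y = 1051 px

3520/2835 < 16/10, so the 16:10 crop keeps the full width 3520 and trims height to 3520 × 10/16 = 2200.00 px.
Top offset = (2835 − 2200.00)/2 = 317.50 px; left offset = 0.
Top-right is two-thirds across and one-third down within the crop:
x = 0.00 + 2 × 3520.00/3 ≈ 2347; y = 317.50 + 1 × 2200.00/3 ≈ 1051.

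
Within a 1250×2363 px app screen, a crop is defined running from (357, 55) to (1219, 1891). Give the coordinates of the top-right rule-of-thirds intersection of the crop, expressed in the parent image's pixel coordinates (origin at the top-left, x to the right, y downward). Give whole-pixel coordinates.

x = 932 px, y = 667 px

Crop width = 1219 − 357 = 862 px; one third is 287.33 px.
Crop height = 1891 − 55 = 1836 px; one third is 612.00 px.
The top-right point is two-thirds across and one-third down within the crop:
x = 357 + 2 × 287.33 ≈ 932; y = 55 + 1 × 612.00 ≈ 667.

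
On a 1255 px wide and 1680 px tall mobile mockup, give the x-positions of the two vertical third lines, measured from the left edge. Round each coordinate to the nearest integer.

x = 418 px and x = 837 px

1255 / 3 = 418.33, so the vertical lines sit at one and two thirds of 1255.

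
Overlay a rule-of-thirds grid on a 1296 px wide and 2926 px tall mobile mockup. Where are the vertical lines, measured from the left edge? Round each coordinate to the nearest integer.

432 px and 864 px

1296 / 3 = 432, so the vertical lines sit at one and two thirds of 1296.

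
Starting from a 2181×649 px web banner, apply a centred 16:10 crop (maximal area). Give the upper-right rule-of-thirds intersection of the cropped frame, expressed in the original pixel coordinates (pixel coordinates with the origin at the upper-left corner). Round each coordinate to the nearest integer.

2181/649 > 16/10, so the 16:10 crop keeps the full height 649 and trims width to 649 × 16/10 = 1038.40 px.
Left offset = (2181 − 1038.40)/2 = 571.30 px; top offset = 0.
Upper-right is two-thirds across and one-third down within the crop:
x = 571.30 + 2 × 1038.40/3 ≈ 1264; y = 0.00 + 1 × 649.00/3 ≈ 216.

(1264, 216)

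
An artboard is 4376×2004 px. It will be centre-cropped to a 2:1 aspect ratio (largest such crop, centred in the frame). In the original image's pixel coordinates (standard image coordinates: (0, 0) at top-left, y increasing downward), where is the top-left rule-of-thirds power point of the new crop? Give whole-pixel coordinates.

4376/2004 > 2/1, so the 2:1 crop keeps the full height 2004 and trims width to 2004 × 2/1 = 4008.00 px.
Left offset = (4376 − 4008.00)/2 = 184.00 px; top offset = 0.
Top-left is one-third across and one-third down within the crop:
x = 184.00 + 1 × 4008.00/3 ≈ 1520; y = 0.00 + 1 × 2004.00/3 ≈ 668.

x = 1520 px, y = 668 px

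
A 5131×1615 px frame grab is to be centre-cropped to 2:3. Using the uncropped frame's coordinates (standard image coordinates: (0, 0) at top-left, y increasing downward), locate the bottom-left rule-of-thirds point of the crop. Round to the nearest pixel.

5131/1615 > 2/3, so the 2:3 crop keeps the full height 1615 and trims width to 1615 × 2/3 = 1076.67 px.
Left offset = (5131 − 1076.67)/2 = 2027.17 px; top offset = 0.
Bottom-left is one-third across and two-thirds down within the crop:
x = 2027.17 + 1 × 1076.67/3 ≈ 2386; y = 0.00 + 2 × 1615.00/3 ≈ 1077.

(2386, 1077)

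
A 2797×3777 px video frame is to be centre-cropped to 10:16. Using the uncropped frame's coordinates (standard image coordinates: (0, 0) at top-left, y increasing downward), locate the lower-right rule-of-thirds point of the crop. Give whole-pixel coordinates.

2797/3777 > 10/16, so the 10:16 crop keeps the full height 3777 and trims width to 3777 × 10/16 = 2360.62 px.
Left offset = (2797 − 2360.62)/2 = 218.19 px; top offset = 0.
Lower-right is two-thirds across and two-thirds down within the crop:
x = 218.19 + 2 × 2360.62/3 ≈ 1792; y = 0.00 + 2 × 3777.00/3 ≈ 2518.

x = 1792 px, y = 2518 px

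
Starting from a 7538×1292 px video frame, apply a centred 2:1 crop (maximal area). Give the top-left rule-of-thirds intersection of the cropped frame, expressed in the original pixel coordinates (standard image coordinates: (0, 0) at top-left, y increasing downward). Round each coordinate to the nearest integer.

x = 3338 px, y = 431 px

7538/1292 > 2/1, so the 2:1 crop keeps the full height 1292 and trims width to 1292 × 2/1 = 2584.00 px.
Left offset = (7538 − 2584.00)/2 = 2477.00 px; top offset = 0.
Top-left is one-third across and one-third down within the crop:
x = 2477.00 + 1 × 2584.00/3 ≈ 3338; y = 0.00 + 1 × 1292.00/3 ≈ 431.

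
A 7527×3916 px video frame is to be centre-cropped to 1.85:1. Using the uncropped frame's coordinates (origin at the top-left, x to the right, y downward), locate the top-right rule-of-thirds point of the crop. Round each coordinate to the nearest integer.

7527/3916 > 1.85/1, so the 1.85:1 crop keeps the full height 3916 and trims width to 3916 × 1.85/1 = 7244.60 px.
Left offset = (7527 − 7244.60)/2 = 141.20 px; top offset = 0.
Top-right is two-thirds across and one-third down within the crop:
x = 141.20 + 2 × 7244.60/3 ≈ 4971; y = 0.00 + 1 × 3916.00/3 ≈ 1305.

(4971, 1305)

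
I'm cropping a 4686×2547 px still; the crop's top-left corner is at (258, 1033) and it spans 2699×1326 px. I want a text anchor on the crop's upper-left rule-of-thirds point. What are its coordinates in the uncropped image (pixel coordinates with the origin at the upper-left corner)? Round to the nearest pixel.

One third of the crop width 2699 is 899.67 px.
One third of the crop height 1326 is 442.00 px.
The upper-left point is one-third across and one-third down within the crop:
x = 258 + 1 × 899.67 ≈ 1158; y = 1033 + 1 × 442.00 ≈ 1475.

x = 1158 px, y = 1475 px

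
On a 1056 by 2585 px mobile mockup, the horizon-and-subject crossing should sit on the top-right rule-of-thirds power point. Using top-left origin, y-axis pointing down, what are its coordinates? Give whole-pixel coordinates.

x = 704 px, y = 862 px

The top-right point sits two-thirds of the way across and one-third of the way down.
x = 2 × 1056/3 ≈ 704; y = 1 × 2585/3 ≈ 862.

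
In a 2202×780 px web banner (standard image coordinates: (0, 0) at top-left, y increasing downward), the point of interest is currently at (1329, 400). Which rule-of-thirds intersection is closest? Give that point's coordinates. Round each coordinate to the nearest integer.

(1468, 520)

Third lines: x ∈ {734, 1468}, y ∈ {260, 520}.
1329 is closer to x = 1468; 400 is closer to y = 520.
So the nearest intersection is the lower-right power point.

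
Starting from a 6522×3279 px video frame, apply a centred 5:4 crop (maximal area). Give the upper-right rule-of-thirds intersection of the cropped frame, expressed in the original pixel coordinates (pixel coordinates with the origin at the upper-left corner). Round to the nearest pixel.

(3944, 1093)

6522/3279 > 5/4, so the 5:4 crop keeps the full height 3279 and trims width to 3279 × 5/4 = 4098.75 px.
Left offset = (6522 − 4098.75)/2 = 1211.62 px; top offset = 0.
Upper-right is two-thirds across and one-third down within the crop:
x = 1211.62 + 2 × 4098.75/3 ≈ 3944; y = 0.00 + 1 × 3279.00/3 ≈ 1093.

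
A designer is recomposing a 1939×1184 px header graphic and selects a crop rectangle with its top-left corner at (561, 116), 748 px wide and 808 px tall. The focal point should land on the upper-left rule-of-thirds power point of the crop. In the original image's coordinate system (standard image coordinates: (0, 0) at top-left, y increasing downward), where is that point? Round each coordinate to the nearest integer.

x = 810 px, y = 385 px

One third of the crop width 748 is 249.33 px.
One third of the crop height 808 is 269.33 px.
The upper-left point is one-third across and one-third down within the crop:
x = 561 + 1 × 249.33 ≈ 810; y = 116 + 1 × 269.33 ≈ 385.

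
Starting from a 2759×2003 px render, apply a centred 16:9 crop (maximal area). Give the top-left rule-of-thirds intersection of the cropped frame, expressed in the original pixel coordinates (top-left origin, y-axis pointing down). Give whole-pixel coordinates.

(920, 743)

2759/2003 < 16/9, so the 16:9 crop keeps the full width 2759 and trims height to 2759 × 9/16 = 1551.94 px.
Top offset = (2003 − 1551.94)/2 = 225.53 px; left offset = 0.
Top-left is one-third across and one-third down within the crop:
x = 0.00 + 1 × 2759.00/3 ≈ 920; y = 225.53 + 1 × 1551.94/3 ≈ 743.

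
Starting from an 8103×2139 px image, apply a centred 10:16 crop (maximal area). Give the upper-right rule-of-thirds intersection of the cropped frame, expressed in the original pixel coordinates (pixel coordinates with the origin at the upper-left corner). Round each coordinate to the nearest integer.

(4274, 713)

8103/2139 > 10/16, so the 10:16 crop keeps the full height 2139 and trims width to 2139 × 10/16 = 1336.88 px.
Left offset = (8103 − 1336.88)/2 = 3383.06 px; top offset = 0.
Upper-right is two-thirds across and one-third down within the crop:
x = 3383.06 + 2 × 1336.88/3 ≈ 4274; y = 0.00 + 1 × 2139.00/3 ≈ 713.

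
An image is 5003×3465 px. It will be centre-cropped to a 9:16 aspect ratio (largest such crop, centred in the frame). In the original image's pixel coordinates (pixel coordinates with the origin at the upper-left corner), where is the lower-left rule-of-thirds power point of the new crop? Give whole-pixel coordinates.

5003/3465 > 9/16, so the 9:16 crop keeps the full height 3465 and trims width to 3465 × 9/16 = 1949.06 px.
Left offset = (5003 − 1949.06)/2 = 1526.97 px; top offset = 0.
Lower-left is one-third across and two-thirds down within the crop:
x = 1526.97 + 1 × 1949.06/3 ≈ 2177; y = 0.00 + 2 × 3465.00/3 ≈ 2310.

(2177, 2310)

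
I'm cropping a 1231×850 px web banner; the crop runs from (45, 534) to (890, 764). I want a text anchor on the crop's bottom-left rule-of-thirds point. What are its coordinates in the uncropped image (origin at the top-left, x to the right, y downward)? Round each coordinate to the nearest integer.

Crop width = 890 − 45 = 845 px; one third is 281.67 px.
Crop height = 764 − 534 = 230 px; one third is 76.67 px.
The bottom-left point is one-third across and two-thirds down within the crop:
x = 45 + 1 × 281.67 ≈ 327; y = 534 + 2 × 76.67 ≈ 687.

x = 327 px, y = 687 px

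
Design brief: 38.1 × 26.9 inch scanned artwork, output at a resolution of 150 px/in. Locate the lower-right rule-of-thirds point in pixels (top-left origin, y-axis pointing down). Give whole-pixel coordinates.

(3810, 2690)

In pixels the canvas is 38.1 × 150 = 5715 wide and 26.9 × 150 = 4035 tall.
The lower-right point is two-thirds across and two-thirds down:
x = 2 × 5715/3 ≈ 3810; y = 2 × 4035/3 ≈ 2690.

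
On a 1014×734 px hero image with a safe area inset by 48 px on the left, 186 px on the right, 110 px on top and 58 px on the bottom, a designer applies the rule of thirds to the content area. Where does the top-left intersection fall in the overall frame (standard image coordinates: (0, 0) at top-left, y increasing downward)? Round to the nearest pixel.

(308, 299)

Content width = 1014 − 48 − 186 = 780 px; content height = 734 − 110 − 58 = 566 px.
Top-left is one-third across and one-third down within the content area.
x = 48 + 1 × 780/3 = 48 + 260.00 ≈ 308
y = 110 + 1 × 566/3 = 110 + 188.67 ≈ 299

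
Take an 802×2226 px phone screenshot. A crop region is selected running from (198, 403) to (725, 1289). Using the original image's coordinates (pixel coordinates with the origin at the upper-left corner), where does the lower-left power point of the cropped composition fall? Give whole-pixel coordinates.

x = 374 px, y = 994 px

Crop width = 725 − 198 = 527 px; one third is 175.67 px.
Crop height = 1289 − 403 = 886 px; one third is 295.33 px.
The lower-left point is one-third across and two-thirds down within the crop:
x = 198 + 1 × 175.67 ≈ 374; y = 403 + 2 × 295.33 ≈ 994.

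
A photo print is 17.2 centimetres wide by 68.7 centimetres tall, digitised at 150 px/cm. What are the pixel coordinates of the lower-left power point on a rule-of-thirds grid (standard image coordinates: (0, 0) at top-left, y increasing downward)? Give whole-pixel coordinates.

(860, 6870)

In pixels the canvas is 17.2 × 150 = 2580 wide and 68.7 × 150 = 10305 tall.
The lower-left point is one-third across and two-thirds down:
x = 1 × 2580/3 ≈ 860; y = 2 × 10305/3 ≈ 6870.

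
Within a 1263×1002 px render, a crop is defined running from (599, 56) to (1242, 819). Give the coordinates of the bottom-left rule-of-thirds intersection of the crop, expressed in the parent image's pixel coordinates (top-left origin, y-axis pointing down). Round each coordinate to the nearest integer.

x = 813 px, y = 565 px

Crop width = 1242 − 599 = 643 px; one third is 214.33 px.
Crop height = 819 − 56 = 763 px; one third is 254.33 px.
The bottom-left point is one-third across and two-thirds down within the crop:
x = 599 + 1 × 214.33 ≈ 813; y = 56 + 2 × 254.33 ≈ 565.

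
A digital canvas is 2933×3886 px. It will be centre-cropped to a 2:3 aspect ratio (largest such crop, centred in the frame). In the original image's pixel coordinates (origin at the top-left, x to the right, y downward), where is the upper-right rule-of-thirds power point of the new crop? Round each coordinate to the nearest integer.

2933/3886 > 2/3, so the 2:3 crop keeps the full height 3886 and trims width to 3886 × 2/3 = 2590.67 px.
Left offset = (2933 − 2590.67)/2 = 171.17 px; top offset = 0.
Upper-right is two-thirds across and one-third down within the crop:
x = 171.17 + 2 × 2590.67/3 ≈ 1898; y = 0.00 + 1 × 3886.00/3 ≈ 1295.

(1898, 1295)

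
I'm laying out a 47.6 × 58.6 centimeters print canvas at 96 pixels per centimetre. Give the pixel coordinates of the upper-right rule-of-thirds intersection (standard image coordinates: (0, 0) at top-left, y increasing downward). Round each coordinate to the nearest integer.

In pixels the canvas is 47.6 × 96 = 4569.6 wide and 58.6 × 96 = 5625.6 tall.
The upper-right point is two-thirds across and one-third down:
x = 2 × 4569.6/3 ≈ 3046; y = 1 × 5625.6/3 ≈ 1875.

(3046, 1875)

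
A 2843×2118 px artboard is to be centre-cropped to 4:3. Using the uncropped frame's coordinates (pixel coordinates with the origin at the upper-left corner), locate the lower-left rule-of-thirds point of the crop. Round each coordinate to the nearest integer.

2843/2118 > 4/3, so the 4:3 crop keeps the full height 2118 and trims width to 2118 × 4/3 = 2824.00 px.
Left offset = (2843 − 2824.00)/2 = 9.50 px; top offset = 0.
Lower-left is one-third across and two-thirds down within the crop:
x = 9.50 + 1 × 2824.00/3 ≈ 951; y = 0.00 + 2 × 2118.00/3 ≈ 1412.

(951, 1412)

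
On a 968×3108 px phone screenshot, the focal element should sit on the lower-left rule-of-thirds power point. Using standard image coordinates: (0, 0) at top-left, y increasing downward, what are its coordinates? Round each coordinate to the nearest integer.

The lower-left point sits one-third of the way across and two-thirds of the way down.
x = 1 × 968/3 ≈ 323; y = 2 × 3108/3 ≈ 2072.

x = 323 px, y = 2072 px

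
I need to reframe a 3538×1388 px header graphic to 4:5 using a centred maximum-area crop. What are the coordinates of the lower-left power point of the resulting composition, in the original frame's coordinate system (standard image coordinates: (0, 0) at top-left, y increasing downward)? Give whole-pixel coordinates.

(1584, 925)

3538/1388 > 4/5, so the 4:5 crop keeps the full height 1388 and trims width to 1388 × 4/5 = 1110.40 px.
Left offset = (3538 − 1110.40)/2 = 1213.80 px; top offset = 0.
Lower-left is one-third across and two-thirds down within the crop:
x = 1213.80 + 1 × 1110.40/3 ≈ 1584; y = 0.00 + 2 × 1388.00/3 ≈ 925.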